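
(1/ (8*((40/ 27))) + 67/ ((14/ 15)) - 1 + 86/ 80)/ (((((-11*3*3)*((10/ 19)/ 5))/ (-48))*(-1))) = -1020661/ 3080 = -331.38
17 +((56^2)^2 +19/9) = 88510636/9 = 9834515.11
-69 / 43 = -1.60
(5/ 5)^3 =1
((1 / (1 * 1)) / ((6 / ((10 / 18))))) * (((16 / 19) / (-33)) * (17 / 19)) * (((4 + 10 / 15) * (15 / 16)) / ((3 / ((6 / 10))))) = -595 / 321651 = -0.00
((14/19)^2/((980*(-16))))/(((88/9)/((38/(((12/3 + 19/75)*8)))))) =-135/34135552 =-0.00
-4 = -4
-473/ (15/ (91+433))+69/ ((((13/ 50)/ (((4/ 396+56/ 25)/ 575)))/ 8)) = -59041692/ 3575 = -16515.16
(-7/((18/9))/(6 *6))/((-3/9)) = 7/24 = 0.29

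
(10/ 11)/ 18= 5/ 99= 0.05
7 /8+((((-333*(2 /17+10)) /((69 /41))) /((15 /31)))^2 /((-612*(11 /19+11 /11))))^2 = 193161292280503342813424070407 /615520346814955125000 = 313817883.16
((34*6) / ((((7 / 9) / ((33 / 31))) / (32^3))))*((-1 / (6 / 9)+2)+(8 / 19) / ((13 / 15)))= 483432136704 / 53599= 9019424.55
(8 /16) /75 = 1 /150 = 0.01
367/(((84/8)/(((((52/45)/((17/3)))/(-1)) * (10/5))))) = -76336/5355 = -14.26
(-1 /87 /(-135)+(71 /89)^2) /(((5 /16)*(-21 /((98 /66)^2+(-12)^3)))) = 1780594151523296 /10637760620025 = 167.38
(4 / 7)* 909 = 3636 / 7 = 519.43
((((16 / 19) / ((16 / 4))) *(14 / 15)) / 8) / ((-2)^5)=-7 / 9120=-0.00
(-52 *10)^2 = 270400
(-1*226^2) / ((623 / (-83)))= 4239308 / 623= 6804.67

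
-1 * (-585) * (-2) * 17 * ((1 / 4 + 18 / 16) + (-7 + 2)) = 288405 / 4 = 72101.25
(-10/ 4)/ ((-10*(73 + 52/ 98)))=49/ 14412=0.00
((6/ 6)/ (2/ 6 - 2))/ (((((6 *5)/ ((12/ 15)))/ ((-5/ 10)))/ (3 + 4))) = 7/ 125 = 0.06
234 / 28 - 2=89 / 14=6.36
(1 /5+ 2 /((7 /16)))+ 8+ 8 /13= 6091 /455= 13.39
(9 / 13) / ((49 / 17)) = 153 / 637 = 0.24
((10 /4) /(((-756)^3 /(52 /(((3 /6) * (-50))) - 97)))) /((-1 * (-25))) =2477 /108020304000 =0.00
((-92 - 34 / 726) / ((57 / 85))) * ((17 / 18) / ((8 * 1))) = -16.20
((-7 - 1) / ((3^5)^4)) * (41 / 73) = -328 / 254535261273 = -0.00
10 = 10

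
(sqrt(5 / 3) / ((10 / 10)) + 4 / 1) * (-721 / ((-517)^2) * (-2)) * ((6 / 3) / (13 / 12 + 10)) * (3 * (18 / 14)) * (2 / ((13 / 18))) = 1601856 * sqrt(15) / 462142681 + 19222272 / 462142681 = 0.06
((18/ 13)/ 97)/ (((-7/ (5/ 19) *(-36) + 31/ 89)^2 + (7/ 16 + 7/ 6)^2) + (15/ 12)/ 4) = 8212492800/ 527962533709167661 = 0.00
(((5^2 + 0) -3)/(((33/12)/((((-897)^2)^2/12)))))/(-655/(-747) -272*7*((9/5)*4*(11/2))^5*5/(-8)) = 15500145680516250/4161789957238171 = 3.72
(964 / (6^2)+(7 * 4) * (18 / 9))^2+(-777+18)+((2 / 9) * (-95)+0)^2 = 529646 / 81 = 6538.84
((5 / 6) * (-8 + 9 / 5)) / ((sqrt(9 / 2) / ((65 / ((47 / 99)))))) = -22165 * sqrt(2) / 94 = -333.47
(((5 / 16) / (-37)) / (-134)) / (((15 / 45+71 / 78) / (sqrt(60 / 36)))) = 65 * sqrt(15) / 3847408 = 0.00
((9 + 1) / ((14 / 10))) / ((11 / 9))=450 / 77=5.84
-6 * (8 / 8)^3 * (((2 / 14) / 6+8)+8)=-673 / 7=-96.14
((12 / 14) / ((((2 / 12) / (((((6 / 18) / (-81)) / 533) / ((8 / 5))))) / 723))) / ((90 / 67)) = -16147 / 1208844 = -0.01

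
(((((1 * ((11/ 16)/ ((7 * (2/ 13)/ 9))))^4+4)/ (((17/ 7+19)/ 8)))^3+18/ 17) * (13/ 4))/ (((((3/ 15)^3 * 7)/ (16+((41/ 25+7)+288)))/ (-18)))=-36065587512202004094437106128792136580049/ 1621998168325679792888217600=-22235282515411.83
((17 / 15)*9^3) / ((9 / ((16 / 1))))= 7344 / 5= 1468.80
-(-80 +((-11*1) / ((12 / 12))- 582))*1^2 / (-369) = -673 / 369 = -1.82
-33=-33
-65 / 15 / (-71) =13 / 213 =0.06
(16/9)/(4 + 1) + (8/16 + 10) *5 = 4757/90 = 52.86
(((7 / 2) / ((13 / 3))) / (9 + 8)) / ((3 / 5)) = 35 / 442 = 0.08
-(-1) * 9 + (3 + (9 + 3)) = 24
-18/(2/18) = -162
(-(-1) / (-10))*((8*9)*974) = -7012.80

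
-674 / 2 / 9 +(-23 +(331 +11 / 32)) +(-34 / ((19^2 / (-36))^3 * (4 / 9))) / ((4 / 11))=3673299383467 / 13549213728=271.11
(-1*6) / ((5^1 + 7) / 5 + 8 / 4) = -1.36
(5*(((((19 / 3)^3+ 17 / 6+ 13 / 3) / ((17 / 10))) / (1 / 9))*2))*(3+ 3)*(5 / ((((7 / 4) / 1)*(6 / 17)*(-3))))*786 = -527930000 / 3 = -175976666.67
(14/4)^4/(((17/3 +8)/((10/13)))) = 36015/4264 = 8.45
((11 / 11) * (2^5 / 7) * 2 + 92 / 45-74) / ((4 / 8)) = -125.63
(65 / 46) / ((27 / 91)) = 5915 / 1242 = 4.76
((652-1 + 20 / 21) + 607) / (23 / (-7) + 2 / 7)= -26438 / 63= -419.65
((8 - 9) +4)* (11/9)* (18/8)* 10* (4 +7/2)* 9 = 22275/4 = 5568.75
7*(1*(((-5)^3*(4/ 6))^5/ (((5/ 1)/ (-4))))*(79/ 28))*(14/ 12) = 54003906250000/ 729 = 74079432441.70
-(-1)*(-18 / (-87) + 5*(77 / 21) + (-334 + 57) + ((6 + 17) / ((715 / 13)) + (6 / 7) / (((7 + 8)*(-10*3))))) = -14405278 / 55825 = -258.04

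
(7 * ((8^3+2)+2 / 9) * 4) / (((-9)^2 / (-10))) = -1295840 / 729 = -1777.56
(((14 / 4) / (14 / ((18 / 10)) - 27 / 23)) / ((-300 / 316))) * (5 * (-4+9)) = -38157 / 2734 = -13.96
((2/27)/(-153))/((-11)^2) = -2/499851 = -0.00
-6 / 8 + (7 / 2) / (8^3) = -761 / 1024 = -0.74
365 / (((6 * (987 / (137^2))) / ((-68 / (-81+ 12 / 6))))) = 995.74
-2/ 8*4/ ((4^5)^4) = -1/ 1099511627776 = -0.00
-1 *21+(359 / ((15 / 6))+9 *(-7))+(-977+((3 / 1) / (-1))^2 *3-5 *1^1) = -4477 / 5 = -895.40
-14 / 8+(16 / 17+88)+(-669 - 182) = -51939 / 68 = -763.81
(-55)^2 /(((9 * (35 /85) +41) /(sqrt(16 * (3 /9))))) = 10285 * sqrt(3) /114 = 156.26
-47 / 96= -0.49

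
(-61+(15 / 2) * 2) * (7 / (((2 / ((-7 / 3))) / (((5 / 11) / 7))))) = 805 / 33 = 24.39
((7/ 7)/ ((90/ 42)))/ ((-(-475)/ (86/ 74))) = 301/ 263625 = 0.00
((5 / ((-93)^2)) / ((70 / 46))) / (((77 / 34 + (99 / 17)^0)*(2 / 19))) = 7429 / 6720273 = 0.00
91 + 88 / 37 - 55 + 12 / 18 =4334 / 111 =39.05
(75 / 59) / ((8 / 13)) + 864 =408783 / 472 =866.07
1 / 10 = 0.10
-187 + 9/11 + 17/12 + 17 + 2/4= -22079/132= -167.27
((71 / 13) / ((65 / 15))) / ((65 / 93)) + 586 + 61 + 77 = 7972949 / 10985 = 725.80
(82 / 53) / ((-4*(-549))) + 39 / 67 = 2272313 / 3898998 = 0.58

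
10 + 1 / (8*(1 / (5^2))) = 105 / 8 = 13.12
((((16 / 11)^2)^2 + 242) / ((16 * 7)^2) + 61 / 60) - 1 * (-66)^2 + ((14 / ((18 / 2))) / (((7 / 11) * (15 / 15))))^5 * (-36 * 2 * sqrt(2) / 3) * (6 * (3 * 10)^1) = -824581120 * sqrt(2) / 2187 - 5998637072377 / 1377425280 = -537566.58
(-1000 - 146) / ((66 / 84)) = -1458.55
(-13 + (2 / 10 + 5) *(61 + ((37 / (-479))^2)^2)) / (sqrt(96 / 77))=80070314071787 *sqrt(462) / 6317180697720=272.44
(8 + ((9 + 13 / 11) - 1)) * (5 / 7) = 135 / 11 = 12.27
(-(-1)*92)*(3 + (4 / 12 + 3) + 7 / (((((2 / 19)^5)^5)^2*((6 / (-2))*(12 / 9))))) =-4184342045959675988069070450926127498831058995645953654511868880731 / 3377699720527872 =-1238814101955084601316140000000000000000000000000000.00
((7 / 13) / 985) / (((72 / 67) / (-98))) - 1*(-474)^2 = -103571165461 / 460980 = -224676.05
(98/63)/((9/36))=56/9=6.22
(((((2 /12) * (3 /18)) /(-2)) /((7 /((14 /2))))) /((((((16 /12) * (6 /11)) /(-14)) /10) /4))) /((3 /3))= 385 /36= 10.69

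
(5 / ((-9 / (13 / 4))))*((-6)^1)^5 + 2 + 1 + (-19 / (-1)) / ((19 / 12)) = 14055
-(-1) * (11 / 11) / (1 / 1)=1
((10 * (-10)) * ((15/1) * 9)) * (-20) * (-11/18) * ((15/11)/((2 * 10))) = -11250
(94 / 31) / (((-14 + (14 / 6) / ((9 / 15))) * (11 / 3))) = -2538 / 31031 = -0.08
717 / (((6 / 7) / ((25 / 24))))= 41825 / 48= 871.35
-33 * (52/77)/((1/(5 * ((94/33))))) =-24440/77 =-317.40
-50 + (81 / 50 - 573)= -31069 / 50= -621.38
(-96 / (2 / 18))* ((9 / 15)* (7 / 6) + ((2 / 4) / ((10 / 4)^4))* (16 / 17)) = -6536592 / 10625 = -615.21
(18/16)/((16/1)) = 9/128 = 0.07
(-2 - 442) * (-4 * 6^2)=63936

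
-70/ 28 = -5/ 2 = -2.50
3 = 3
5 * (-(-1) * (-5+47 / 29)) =-16.90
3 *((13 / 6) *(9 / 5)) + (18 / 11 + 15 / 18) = 2338 / 165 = 14.17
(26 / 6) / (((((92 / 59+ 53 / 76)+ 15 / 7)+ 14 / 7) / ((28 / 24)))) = 1428154 / 1807821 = 0.79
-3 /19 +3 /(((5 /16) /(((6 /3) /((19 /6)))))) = 561 /95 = 5.91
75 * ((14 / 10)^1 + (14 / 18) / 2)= 805 / 6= 134.17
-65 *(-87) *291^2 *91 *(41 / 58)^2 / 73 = 2525978763945 / 8468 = 298296972.60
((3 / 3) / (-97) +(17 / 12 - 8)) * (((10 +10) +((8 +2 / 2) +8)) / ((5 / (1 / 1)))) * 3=-56795 / 388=-146.38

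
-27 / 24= -9 / 8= -1.12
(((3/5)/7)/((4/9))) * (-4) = -27/35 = -0.77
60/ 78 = 10/ 13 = 0.77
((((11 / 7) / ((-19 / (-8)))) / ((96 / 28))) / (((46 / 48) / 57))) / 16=33 / 46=0.72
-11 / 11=-1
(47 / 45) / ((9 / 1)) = 47 / 405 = 0.12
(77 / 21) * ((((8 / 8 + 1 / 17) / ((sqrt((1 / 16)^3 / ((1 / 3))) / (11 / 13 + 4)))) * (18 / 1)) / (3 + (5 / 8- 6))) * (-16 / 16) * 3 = 38320128 * sqrt(3) / 4199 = 15806.72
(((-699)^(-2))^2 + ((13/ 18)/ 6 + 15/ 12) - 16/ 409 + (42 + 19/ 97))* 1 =412252925632368421/ 9471172471575273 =43.53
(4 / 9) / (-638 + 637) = -4 / 9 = -0.44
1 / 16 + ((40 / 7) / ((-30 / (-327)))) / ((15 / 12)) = 27939 / 560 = 49.89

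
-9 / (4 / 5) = -45 / 4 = -11.25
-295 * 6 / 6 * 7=-2065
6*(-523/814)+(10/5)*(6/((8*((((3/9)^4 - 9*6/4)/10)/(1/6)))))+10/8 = -1985185/711436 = -2.79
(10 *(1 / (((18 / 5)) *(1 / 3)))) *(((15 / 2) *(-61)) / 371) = -7625 / 742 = -10.28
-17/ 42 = -0.40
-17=-17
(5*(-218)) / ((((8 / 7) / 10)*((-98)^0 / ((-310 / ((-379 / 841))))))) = -2486521625 / 379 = -6560743.07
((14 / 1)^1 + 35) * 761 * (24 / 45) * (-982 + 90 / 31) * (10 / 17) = -18108731648 / 1581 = -11453973.21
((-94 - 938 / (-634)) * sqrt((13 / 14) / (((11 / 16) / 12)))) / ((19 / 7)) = -117316 * sqrt(6006) / 66253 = -137.23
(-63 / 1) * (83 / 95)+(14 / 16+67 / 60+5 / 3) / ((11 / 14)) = -631841 / 12540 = -50.39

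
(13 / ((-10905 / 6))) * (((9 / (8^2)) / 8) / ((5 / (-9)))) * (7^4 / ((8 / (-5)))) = -2528253 / 7444480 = -0.34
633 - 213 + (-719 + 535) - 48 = 188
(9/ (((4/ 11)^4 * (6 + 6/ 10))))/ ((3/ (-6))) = -19965/ 128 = -155.98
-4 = -4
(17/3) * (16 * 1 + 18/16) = 2329/24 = 97.04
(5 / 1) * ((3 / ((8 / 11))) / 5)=33 / 8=4.12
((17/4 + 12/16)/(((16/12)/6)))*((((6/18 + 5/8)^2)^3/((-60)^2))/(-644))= -6436343/856141332480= -0.00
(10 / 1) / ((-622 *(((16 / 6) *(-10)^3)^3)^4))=-531441 / 4274351452979200000000000000000000000000000000000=-0.00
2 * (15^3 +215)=7180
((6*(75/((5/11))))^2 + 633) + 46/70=34325678/35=980733.66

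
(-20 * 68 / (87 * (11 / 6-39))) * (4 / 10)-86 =-555074 / 6467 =-85.83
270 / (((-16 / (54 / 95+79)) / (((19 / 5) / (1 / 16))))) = -81637.20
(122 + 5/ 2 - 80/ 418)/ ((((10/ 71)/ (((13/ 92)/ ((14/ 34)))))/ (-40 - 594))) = -36922350881/ 192280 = -192023.88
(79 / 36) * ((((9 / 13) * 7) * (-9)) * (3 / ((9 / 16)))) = -6636 / 13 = -510.46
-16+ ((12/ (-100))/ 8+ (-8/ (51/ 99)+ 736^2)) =1841659149/ 3400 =541664.46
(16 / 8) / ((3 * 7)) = 2 / 21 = 0.10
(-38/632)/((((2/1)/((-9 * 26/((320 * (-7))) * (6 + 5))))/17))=-415701/707840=-0.59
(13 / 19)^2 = 169 / 361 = 0.47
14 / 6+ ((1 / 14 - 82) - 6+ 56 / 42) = -3539 / 42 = -84.26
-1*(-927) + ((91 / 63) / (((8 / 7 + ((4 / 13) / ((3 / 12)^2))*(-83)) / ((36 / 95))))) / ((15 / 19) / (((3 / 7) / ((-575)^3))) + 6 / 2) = 285891370992319783 / 308404930951800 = 927.00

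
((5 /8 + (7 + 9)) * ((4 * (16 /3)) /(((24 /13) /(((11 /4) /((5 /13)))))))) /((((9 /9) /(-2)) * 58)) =-247247 /5220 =-47.37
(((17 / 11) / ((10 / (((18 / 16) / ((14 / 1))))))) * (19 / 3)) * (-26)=-12597 / 6160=-2.04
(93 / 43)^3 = 804357 / 79507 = 10.12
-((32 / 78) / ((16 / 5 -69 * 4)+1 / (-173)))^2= -191545600 / 84697104828609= -0.00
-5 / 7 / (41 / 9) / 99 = -5 / 3157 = -0.00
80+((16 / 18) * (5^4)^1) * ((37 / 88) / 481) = 103585 / 1287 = 80.49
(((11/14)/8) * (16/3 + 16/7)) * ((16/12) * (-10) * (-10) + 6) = 45980/441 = 104.26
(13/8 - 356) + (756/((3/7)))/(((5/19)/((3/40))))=29673/200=148.36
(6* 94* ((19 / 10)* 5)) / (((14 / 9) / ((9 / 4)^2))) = 1952991 / 112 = 17437.42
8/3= 2.67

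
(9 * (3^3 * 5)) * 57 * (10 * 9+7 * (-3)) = 4778595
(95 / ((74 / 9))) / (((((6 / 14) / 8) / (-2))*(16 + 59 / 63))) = -1005480 / 39479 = -25.47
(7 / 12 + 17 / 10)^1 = 137 / 60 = 2.28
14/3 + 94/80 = 701/120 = 5.84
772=772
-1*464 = -464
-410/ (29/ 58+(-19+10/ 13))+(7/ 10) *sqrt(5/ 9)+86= 7 *sqrt(5)/ 30+50306/ 461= 109.65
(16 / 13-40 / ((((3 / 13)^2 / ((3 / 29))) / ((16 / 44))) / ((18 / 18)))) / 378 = -168104 / 2351349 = -0.07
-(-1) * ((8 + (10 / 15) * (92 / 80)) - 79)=-2107 / 30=-70.23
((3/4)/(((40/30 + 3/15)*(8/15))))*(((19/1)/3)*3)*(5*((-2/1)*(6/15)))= -12825/184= -69.70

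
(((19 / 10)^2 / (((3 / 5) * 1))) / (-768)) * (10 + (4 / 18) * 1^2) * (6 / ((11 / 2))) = -0.09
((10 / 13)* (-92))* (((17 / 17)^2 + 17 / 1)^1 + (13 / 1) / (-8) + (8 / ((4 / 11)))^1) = -35305 / 13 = -2715.77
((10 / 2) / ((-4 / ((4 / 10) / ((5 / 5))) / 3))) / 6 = -1 / 4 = -0.25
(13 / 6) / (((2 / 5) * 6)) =0.90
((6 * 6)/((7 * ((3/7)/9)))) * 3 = 324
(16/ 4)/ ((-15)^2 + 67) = 1/ 73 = 0.01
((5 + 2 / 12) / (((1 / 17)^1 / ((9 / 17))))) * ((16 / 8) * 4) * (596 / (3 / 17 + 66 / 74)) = 2905351 / 14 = 207525.07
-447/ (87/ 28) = -4172/ 29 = -143.86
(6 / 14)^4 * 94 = 7614 / 2401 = 3.17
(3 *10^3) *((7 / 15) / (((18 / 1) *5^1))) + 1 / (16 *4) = 8969 / 576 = 15.57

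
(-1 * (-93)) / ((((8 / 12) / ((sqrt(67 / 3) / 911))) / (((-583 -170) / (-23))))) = 70029 * sqrt(201) / 41906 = 23.69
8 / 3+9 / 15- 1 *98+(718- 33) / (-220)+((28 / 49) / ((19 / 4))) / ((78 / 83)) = -37170337 / 380380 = -97.72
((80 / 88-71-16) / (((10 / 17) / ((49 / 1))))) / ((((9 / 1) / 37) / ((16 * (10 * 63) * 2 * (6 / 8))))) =-4903497816 / 11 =-445772528.73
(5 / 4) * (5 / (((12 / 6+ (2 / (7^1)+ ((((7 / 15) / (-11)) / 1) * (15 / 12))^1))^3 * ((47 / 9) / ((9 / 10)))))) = 39937506840 / 412663010209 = 0.10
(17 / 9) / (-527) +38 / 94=5254 / 13113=0.40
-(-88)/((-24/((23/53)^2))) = -5819/8427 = -0.69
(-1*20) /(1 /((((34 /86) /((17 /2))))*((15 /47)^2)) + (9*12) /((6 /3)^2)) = -9000 /107137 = -0.08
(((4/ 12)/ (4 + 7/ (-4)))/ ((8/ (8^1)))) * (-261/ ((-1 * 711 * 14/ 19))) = 1102/ 14931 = 0.07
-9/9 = -1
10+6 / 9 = 32 / 3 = 10.67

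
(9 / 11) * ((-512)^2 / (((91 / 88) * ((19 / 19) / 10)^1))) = 188743680 / 91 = 2074106.37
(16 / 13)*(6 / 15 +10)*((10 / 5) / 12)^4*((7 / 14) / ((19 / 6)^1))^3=0.00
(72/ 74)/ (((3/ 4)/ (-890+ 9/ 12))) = -42684/ 37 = -1153.62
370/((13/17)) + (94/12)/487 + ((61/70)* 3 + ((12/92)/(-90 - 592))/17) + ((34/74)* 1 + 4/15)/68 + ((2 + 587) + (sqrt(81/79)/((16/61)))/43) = 549* sqrt(79)/54352 + 14107813405311719/13117602437940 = 1075.58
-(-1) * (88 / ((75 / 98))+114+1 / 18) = 103069 / 450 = 229.04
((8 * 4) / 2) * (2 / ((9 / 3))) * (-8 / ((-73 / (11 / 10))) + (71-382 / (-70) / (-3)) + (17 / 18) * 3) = 5897744 / 7665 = 769.44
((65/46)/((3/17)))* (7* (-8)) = -30940/69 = -448.41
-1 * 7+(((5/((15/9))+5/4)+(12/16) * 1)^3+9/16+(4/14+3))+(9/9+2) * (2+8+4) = 18351/112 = 163.85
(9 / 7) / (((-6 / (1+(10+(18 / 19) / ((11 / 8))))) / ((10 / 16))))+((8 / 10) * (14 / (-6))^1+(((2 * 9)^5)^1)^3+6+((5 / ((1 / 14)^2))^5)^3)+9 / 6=37046626188693460277238843970928613322509315153163 / 50160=738569102645403913023102900000000000000000000.00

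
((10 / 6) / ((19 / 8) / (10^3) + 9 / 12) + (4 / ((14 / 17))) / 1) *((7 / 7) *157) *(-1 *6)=-280696532 / 42133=-6662.15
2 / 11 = 0.18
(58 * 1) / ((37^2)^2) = 58 / 1874161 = 0.00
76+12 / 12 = 77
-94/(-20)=47/10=4.70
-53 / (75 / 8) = -424 / 75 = -5.65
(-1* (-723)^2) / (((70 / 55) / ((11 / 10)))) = -63250209 / 140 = -451787.21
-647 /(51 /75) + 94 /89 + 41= -909.41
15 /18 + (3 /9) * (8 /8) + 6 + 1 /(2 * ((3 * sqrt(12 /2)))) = sqrt(6) /36 + 43 /6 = 7.23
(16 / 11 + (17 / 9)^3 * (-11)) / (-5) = 14.54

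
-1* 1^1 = -1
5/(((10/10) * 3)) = 5/3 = 1.67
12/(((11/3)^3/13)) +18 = 28170/1331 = 21.16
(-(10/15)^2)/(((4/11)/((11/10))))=-121/90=-1.34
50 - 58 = -8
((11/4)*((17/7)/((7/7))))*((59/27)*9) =131.35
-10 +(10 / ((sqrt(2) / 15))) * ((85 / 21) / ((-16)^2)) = -10 +2125 * sqrt(2) / 1792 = -8.32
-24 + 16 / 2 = -16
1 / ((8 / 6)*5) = 3 / 20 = 0.15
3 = 3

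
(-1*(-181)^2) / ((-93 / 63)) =687981 / 31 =22192.94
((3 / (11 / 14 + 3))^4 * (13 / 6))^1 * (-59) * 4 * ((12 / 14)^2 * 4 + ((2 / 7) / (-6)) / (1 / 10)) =-3918253248 / 7890481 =-496.58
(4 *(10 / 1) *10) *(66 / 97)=26400 / 97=272.16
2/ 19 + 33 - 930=-17041/ 19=-896.89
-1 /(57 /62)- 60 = -3482 /57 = -61.09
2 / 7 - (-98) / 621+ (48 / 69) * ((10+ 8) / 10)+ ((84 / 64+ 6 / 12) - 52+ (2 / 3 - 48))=-33324149 / 347760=-95.83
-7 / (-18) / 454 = 0.00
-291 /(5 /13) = -3783 /5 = -756.60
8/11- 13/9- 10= -1061/99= -10.72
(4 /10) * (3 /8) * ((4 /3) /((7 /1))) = 1 /35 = 0.03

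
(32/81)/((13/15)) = 160/351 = 0.46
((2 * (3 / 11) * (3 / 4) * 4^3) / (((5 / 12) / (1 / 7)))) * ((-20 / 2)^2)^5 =6912000000000 / 77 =89766233766.23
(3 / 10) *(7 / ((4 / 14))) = 147 / 20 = 7.35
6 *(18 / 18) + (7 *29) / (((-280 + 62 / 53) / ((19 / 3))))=1.39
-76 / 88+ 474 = 10409 / 22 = 473.14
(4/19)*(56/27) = 224/513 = 0.44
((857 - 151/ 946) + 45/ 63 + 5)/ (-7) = -123.22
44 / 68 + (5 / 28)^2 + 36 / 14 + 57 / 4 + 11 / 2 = 306549 / 13328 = 23.00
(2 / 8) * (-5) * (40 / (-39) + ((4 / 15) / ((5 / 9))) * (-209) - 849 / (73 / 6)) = 6089963 / 28470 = 213.91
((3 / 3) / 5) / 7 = 1 / 35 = 0.03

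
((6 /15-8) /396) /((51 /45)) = -19 /1122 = -0.02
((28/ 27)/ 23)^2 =0.00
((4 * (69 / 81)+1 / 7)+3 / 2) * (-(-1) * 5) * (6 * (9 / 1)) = 9545 / 7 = 1363.57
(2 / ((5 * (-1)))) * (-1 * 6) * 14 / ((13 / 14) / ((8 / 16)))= 1176 / 65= 18.09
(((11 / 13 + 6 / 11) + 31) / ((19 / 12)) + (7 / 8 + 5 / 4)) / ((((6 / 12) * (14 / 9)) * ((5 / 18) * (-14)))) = -5679963 / 760760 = -7.47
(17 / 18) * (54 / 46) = 51 / 46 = 1.11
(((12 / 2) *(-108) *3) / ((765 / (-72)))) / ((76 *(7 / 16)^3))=15925248 / 553945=28.75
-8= -8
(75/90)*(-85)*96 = -6800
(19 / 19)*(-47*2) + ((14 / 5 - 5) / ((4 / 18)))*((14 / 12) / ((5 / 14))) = -6317 / 50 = -126.34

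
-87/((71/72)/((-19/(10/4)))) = 670.51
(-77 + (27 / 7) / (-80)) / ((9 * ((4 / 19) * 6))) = -819793 / 120960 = -6.78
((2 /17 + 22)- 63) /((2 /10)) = -3475 /17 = -204.41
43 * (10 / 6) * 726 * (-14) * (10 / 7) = -1040600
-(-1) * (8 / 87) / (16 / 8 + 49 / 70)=80 / 2349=0.03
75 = 75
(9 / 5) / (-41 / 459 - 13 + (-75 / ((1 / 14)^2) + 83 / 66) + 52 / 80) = -181764 / 1485535133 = -0.00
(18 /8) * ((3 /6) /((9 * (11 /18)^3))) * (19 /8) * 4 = 13851 /2662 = 5.20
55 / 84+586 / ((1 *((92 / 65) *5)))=161243 / 1932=83.46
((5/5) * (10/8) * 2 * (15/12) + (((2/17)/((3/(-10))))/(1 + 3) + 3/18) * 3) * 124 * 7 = 98301/34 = 2891.21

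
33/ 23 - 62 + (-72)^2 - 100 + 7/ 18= 5023.82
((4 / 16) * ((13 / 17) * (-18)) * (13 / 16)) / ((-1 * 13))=117 / 544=0.22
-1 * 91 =-91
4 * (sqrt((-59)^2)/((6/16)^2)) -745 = 8399/9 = 933.22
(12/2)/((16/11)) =33/8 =4.12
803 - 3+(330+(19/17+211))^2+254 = 85239262/289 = 294945.54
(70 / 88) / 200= 7 / 1760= 0.00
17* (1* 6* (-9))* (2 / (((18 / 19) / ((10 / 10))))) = -1938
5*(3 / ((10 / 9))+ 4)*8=268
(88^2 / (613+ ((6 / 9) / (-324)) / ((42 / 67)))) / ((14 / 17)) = 1586304 / 103409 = 15.34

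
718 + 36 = 754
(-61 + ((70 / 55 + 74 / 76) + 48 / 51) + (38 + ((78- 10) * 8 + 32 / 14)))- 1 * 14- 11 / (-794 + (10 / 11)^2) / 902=100307164518889 / 195731487028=512.47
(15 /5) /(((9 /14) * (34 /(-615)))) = -1435 /17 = -84.41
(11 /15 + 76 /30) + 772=11629 /15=775.27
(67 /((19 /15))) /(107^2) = 0.00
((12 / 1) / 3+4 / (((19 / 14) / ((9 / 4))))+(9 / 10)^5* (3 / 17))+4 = 475965793 / 32300000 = 14.74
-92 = -92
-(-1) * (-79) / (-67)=79 / 67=1.18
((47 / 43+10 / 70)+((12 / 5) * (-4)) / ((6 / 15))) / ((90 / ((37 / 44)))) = -21127 / 99330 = -0.21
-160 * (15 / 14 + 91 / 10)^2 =-4055552 / 245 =-16553.27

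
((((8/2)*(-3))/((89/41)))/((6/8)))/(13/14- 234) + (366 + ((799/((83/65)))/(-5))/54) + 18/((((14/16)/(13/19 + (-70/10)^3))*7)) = -778304814472771/1211793485994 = -642.28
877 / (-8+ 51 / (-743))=-651611 / 5995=-108.69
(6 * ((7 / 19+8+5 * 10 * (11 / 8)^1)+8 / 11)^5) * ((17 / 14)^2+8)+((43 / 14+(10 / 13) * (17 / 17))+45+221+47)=12077660748330254293929036151 / 74319499314092032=162509985398.14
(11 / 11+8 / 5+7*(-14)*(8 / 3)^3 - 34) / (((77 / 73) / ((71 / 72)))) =-1322281777 / 748440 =-1766.72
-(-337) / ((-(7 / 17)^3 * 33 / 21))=-1655681 / 539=-3071.76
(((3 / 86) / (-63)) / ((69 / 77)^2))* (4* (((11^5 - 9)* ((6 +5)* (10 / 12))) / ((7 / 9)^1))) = -1071734510 / 204723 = -5235.05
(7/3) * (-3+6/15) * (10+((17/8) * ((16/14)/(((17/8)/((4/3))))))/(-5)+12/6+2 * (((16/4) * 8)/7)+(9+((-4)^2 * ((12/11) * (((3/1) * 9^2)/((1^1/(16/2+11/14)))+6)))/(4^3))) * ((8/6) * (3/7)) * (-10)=73720972/3465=21275.89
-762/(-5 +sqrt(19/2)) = 762 *sqrt(38)/31 +7620/31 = 397.33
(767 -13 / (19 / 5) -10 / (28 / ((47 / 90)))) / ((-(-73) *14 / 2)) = 3655123 / 2446668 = 1.49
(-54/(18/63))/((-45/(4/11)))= 84/55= 1.53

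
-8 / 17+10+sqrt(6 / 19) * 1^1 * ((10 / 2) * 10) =162 / 17+50 * sqrt(114) / 19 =37.63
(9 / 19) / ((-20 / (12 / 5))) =-27 / 475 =-0.06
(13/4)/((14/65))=845/56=15.09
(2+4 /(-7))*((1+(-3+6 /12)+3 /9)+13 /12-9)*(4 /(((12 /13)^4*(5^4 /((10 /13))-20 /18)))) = -3113149 /35332416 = -0.09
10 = 10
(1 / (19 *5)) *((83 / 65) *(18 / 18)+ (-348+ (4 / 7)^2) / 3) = -1095139 / 907725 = -1.21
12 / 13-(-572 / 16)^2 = -265645 / 208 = -1277.14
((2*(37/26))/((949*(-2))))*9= -0.01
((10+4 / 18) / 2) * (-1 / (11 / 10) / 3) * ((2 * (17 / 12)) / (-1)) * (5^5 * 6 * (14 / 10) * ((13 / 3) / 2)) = 222381250 / 891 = 249586.14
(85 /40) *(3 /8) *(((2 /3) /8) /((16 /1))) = 17 /4096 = 0.00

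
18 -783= -765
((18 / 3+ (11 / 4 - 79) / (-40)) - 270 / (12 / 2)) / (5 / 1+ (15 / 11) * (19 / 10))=-13057 / 2672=-4.89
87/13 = 6.69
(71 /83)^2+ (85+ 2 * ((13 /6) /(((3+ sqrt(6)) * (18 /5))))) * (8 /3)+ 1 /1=129239510 /558009 - 260 * sqrt(6) /243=228.99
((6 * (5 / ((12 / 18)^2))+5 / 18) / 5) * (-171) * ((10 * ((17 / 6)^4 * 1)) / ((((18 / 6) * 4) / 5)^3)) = -60500524375 / 559872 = -108061.35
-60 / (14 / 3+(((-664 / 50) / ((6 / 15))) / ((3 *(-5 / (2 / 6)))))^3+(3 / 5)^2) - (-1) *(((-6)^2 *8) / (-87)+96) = 146382500148 / 1793103959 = 81.64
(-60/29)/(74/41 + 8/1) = -410/1943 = -0.21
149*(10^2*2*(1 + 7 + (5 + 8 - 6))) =447000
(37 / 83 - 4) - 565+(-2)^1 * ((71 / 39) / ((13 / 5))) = -23984260 / 42081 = -569.95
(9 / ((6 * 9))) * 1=0.17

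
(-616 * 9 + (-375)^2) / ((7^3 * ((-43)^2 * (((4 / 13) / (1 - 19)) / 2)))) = -15804477 / 634207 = -24.92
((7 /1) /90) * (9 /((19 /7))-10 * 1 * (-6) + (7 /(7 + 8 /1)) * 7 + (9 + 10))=170737 /25650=6.66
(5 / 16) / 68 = 5 / 1088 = 0.00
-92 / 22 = -4.18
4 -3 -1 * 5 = -4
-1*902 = -902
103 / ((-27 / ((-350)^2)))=-12617500 / 27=-467314.81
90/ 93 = 30/ 31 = 0.97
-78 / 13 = -6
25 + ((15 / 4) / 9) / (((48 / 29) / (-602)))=-36445 / 288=-126.55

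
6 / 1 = 6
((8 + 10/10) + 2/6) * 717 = 6692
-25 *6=-150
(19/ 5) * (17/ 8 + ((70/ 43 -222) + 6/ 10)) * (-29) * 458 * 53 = 2503480820911/ 4300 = 582204842.07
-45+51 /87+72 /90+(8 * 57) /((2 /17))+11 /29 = 555751 /145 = 3832.77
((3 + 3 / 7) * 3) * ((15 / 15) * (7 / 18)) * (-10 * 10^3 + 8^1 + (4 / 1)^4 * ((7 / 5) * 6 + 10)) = -105632 / 5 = -21126.40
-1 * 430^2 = -184900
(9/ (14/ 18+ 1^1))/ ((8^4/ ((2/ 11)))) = 81/ 360448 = 0.00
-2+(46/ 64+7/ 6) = -0.11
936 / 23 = 40.70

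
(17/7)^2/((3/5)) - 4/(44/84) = 3547/1617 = 2.19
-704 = -704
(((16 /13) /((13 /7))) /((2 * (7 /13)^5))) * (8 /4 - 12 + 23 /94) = -1151228 /16121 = -71.41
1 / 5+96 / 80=7 / 5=1.40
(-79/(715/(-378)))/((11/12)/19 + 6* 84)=6808536/82169945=0.08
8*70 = 560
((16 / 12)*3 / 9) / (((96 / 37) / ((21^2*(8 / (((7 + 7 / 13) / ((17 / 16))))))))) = 8177 / 96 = 85.18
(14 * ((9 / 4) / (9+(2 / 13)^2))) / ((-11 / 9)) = -95823 / 33550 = -2.86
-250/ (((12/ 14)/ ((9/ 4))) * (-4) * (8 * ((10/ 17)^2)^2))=1753941/ 10240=171.28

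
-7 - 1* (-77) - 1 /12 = 839 /12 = 69.92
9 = 9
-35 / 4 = -8.75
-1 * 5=-5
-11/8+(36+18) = 421/8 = 52.62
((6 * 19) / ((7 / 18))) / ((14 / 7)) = 1026 / 7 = 146.57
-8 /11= -0.73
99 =99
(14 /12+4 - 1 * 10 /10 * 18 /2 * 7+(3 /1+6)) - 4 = -317 /6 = -52.83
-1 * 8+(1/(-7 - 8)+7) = -16/15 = -1.07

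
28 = 28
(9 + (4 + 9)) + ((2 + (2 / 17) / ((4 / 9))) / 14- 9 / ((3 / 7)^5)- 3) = -1107695 / 1836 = -603.32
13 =13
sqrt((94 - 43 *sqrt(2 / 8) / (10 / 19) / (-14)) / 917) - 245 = -245 + sqrt(35549470) / 18340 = -244.67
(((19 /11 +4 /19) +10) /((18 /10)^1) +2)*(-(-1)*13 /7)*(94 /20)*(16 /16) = 9920807 /131670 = 75.35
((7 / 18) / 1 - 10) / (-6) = 173 / 108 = 1.60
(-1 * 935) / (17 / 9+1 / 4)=-3060 / 7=-437.14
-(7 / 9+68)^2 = -383161 / 81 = -4730.38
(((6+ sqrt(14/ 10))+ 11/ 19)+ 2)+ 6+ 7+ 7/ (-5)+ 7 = sqrt(35)/ 5+ 2582/ 95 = 28.36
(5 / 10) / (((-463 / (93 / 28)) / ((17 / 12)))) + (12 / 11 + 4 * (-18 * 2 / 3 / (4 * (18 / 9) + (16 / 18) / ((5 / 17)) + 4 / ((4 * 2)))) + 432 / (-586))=-1323174626437 / 346631535712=-3.82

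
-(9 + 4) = -13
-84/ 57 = -28/ 19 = -1.47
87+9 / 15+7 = 473 / 5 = 94.60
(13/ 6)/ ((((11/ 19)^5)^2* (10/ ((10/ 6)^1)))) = 79703861351413/ 933747285636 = 85.36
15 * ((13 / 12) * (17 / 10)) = 221 / 8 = 27.62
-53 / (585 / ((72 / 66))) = -212 / 2145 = -0.10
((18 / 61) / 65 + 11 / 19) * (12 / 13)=527484 / 979355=0.54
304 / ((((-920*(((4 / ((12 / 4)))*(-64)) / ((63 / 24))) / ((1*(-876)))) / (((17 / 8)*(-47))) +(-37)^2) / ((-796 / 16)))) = -166723996572 / 15095354627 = -11.04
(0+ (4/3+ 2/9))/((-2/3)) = -7/3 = -2.33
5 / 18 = 0.28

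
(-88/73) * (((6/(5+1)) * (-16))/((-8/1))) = -176/73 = -2.41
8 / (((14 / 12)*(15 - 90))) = -16 / 175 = -0.09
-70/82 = -35/41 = -0.85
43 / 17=2.53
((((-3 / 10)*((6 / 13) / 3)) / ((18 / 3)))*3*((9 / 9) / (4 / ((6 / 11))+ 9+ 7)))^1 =-9 / 9100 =-0.00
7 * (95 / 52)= 665 / 52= 12.79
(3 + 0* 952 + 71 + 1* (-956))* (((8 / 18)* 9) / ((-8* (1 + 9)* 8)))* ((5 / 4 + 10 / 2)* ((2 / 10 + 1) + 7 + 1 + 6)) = 8379 / 16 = 523.69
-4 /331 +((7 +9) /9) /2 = 2612 /2979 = 0.88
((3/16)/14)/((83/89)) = 267/18592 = 0.01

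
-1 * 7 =-7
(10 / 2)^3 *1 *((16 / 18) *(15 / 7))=5000 / 21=238.10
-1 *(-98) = 98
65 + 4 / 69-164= -6827 / 69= -98.94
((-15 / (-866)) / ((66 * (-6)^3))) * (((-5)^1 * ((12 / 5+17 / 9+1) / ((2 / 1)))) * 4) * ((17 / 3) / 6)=10115 / 166666896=0.00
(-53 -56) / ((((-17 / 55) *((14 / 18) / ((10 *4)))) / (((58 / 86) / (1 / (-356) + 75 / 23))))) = 512468906400 / 136506209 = 3754.18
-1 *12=-12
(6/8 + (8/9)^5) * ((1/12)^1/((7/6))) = 308219/3306744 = 0.09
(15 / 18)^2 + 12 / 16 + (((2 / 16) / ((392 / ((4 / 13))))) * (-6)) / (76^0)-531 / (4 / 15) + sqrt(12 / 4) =-1988.07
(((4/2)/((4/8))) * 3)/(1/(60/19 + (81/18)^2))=5337/19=280.89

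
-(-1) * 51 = 51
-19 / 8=-2.38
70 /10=7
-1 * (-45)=45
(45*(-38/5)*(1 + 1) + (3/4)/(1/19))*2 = -2679/2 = -1339.50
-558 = -558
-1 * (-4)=4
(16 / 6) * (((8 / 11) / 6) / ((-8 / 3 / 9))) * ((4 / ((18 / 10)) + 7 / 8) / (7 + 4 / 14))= -1561 / 3366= -0.46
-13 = -13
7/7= 1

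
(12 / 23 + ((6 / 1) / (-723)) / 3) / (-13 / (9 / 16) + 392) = 2589 / 1840276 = 0.00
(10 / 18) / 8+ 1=1.07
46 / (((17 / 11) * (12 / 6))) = 253 / 17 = 14.88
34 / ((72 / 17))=289 / 36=8.03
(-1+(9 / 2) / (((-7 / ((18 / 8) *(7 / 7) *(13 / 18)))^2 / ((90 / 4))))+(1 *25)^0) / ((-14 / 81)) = -5544045 / 175616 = -31.57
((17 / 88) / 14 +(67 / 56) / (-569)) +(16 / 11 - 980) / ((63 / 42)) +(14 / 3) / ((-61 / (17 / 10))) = -418516514987 / 641422320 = -652.48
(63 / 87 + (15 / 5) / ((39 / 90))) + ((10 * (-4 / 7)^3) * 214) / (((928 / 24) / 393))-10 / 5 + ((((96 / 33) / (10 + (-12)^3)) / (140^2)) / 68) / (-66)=-555603385956224761 / 137092651495800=-4052.76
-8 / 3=-2.67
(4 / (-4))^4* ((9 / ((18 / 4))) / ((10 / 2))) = 2 / 5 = 0.40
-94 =-94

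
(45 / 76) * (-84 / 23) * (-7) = 15.14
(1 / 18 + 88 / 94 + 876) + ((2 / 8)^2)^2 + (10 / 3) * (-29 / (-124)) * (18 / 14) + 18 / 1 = 21054603919 / 23498496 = 896.00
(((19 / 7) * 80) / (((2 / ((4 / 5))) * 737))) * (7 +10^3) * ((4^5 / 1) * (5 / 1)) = 3134750720 / 5159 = 607627.59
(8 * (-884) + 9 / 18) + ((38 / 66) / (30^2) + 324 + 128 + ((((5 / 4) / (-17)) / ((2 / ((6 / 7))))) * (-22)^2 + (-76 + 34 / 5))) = -23693775649 / 3534300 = -6703.95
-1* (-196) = 196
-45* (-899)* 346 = 13997430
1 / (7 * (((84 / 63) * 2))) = 3 / 56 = 0.05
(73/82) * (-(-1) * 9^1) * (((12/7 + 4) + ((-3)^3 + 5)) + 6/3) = -32850/287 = -114.46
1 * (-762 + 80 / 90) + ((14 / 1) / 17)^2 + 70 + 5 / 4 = -7170259 / 10404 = -689.18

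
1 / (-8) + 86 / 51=637 / 408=1.56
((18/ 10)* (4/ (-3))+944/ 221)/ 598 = 1034/ 330395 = 0.00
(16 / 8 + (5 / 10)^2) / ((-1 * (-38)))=0.06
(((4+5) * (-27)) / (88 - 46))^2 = 6561 / 196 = 33.47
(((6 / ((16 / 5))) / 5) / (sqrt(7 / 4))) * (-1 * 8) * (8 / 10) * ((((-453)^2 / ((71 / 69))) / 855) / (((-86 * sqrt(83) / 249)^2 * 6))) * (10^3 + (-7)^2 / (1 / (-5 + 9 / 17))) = -15602379275268 * sqrt(7) / 7420545475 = -5562.94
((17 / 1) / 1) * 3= 51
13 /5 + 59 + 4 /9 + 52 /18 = 974 /15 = 64.93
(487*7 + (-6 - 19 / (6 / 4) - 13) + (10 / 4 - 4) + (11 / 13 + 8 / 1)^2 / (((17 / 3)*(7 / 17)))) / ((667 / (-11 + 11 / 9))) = -49.98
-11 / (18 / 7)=-4.28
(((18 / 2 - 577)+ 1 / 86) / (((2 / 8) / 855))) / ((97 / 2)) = -40051.96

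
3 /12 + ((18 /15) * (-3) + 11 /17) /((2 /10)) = -987 /68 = -14.51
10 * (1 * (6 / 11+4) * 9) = 4500 / 11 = 409.09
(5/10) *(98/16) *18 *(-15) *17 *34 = -1911735/4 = -477933.75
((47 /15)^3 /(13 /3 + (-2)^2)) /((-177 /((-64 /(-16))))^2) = 1661168 /881128125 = 0.00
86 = 86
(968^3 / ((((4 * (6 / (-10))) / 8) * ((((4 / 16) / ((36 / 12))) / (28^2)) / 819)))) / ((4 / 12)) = -69888751525232640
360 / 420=6 / 7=0.86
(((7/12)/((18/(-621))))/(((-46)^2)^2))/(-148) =7/230491648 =0.00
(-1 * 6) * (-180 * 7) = 7560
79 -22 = 57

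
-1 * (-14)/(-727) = -14/727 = -0.02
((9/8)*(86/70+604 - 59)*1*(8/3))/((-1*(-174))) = 9559/1015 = 9.42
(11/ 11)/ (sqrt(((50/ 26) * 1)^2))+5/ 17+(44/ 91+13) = 552961/ 38675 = 14.30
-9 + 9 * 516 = 4635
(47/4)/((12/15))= 235/16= 14.69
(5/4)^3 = 125/64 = 1.95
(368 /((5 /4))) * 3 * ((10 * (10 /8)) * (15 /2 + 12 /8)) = 99360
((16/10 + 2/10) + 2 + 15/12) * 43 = 4343/20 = 217.15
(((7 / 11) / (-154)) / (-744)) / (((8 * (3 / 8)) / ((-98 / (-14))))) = 7 / 540144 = 0.00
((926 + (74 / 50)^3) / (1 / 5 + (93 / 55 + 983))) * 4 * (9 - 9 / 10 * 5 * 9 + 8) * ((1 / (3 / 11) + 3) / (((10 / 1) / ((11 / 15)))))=-36698597716 / 846390625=-43.36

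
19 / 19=1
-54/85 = -0.64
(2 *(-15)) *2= -60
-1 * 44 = -44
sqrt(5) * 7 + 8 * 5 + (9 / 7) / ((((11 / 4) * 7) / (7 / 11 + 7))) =7 * sqrt(5) + 34312 / 847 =56.16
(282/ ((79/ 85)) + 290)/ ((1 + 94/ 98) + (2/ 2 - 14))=-2297120/ 42739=-53.75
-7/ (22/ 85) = -595/ 22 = -27.05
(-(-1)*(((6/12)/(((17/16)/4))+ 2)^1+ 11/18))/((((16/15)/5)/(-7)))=-240625/1632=-147.44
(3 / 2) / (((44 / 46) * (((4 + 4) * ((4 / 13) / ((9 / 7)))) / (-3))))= -24219 / 9856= -2.46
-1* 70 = -70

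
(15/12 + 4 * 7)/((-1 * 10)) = -117/40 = -2.92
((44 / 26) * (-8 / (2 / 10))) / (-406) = 440 / 2639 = 0.17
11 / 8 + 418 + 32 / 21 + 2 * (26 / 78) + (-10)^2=87623 / 168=521.57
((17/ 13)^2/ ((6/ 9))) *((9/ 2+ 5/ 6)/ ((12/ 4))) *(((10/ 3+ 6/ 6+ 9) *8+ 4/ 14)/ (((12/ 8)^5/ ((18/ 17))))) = 19549184/ 287469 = 68.00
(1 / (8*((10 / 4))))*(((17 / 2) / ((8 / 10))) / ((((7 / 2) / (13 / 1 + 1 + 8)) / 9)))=1683 / 56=30.05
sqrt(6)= 2.45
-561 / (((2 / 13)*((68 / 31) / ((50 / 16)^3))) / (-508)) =26390203125 / 1024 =25771682.74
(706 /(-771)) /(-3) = 706 /2313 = 0.31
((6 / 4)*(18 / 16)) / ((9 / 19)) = 57 / 16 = 3.56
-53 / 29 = -1.83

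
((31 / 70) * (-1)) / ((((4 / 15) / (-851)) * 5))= 79143 / 280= 282.65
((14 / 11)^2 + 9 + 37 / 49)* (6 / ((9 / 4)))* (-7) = -539536 / 2541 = -212.33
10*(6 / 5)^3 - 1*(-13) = 757 / 25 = 30.28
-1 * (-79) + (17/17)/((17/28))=1371/17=80.65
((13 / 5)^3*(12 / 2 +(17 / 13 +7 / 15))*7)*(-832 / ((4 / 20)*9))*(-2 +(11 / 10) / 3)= 36557236352 / 50625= 722118.25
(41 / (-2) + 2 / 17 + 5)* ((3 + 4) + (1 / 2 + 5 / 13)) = -107215 / 884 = -121.28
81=81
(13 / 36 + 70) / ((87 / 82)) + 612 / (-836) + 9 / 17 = 367862189 / 5563998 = 66.11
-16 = -16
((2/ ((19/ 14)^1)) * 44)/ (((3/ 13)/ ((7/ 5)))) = 112112/ 285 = 393.38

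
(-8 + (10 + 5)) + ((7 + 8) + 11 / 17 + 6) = 487 / 17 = 28.65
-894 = -894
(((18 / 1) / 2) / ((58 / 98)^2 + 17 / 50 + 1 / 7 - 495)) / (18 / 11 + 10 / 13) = -660275 / 87212428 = -0.01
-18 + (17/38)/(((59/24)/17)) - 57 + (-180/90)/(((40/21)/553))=-14630313/22420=-652.56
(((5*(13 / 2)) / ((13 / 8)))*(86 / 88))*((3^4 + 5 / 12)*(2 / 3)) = 210055 / 198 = 1060.88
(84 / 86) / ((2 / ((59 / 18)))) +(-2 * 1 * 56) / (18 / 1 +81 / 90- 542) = 2449363 / 1349598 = 1.81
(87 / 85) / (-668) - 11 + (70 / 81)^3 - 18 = -855652074787 / 30175219980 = -28.36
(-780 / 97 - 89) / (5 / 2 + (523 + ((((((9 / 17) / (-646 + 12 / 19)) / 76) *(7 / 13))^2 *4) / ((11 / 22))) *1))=-138250027162644904 / 748654813510963981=-0.18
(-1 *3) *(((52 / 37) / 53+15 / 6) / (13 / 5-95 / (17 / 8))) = 842265 / 4678946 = 0.18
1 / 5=0.20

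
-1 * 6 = -6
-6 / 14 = -3 / 7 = -0.43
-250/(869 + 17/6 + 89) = -300/1153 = -0.26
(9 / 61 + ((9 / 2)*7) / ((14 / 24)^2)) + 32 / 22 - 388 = -1380103 / 4697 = -293.83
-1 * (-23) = 23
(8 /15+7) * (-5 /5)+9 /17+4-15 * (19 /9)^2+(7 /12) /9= -69.79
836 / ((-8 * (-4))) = 209 / 8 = 26.12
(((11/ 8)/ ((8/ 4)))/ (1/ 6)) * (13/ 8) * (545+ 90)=272415/ 64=4256.48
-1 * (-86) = 86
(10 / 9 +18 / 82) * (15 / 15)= 491 / 369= 1.33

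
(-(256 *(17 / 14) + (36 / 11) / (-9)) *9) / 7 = -215172 / 539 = -399.21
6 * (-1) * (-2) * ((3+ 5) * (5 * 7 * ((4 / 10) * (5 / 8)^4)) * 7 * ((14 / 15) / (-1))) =-42875 / 32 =-1339.84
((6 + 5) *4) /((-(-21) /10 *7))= 440 /147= 2.99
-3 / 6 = -1 / 2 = -0.50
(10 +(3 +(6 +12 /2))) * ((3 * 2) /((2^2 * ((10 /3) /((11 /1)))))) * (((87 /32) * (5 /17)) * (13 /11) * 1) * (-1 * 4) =-254475 /544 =-467.78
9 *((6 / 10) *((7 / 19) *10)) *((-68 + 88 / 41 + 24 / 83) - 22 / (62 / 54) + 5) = -3179173914 / 2004367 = -1586.12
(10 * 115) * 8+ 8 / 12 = 27602 / 3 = 9200.67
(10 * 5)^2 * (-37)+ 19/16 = -1479981/16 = -92498.81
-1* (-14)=14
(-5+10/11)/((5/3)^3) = -243/275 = -0.88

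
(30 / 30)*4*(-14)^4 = 153664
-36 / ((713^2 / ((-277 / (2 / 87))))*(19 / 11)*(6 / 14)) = 11133738 / 9659011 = 1.15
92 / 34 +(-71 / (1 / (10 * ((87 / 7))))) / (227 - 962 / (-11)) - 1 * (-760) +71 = 110539953 / 137207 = 805.64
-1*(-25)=25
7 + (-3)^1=4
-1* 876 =-876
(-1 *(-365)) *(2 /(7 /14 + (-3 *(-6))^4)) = 1460 /209953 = 0.01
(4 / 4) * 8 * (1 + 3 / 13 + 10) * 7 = 8176 / 13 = 628.92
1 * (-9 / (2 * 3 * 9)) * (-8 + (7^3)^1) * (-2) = 335 / 3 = 111.67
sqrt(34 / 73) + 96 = 96.68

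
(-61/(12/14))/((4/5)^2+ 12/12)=-10675/246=-43.39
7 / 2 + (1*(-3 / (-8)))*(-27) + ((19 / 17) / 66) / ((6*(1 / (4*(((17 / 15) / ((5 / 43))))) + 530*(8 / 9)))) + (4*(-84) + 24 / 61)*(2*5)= -223803195106809 / 66554799080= -3362.69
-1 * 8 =-8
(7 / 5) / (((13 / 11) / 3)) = 3.55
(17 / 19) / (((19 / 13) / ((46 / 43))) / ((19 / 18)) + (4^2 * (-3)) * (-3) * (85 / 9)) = 5083 / 7733513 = 0.00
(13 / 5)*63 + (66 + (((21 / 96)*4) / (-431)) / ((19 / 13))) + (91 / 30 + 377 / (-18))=124930565 / 589608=211.89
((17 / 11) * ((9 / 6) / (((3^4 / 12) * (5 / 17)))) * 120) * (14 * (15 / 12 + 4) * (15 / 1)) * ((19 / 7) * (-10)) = -46124400 / 11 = -4193127.27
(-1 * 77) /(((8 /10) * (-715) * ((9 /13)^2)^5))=5.32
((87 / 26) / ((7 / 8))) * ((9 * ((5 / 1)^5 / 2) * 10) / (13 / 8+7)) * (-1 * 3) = -187052.08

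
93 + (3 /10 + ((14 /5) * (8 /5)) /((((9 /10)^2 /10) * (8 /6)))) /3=86611 /810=106.93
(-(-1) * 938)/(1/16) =15008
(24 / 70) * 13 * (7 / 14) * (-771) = -60138 / 35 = -1718.23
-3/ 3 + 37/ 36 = 1/ 36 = 0.03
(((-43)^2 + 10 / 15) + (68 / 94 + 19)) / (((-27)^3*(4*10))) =-32948 / 13876515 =-0.00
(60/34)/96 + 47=12789/272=47.02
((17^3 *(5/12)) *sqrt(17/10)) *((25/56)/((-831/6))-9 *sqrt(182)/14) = -14739 *sqrt(7735)/56-122825 *sqrt(170)/186144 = -23156.43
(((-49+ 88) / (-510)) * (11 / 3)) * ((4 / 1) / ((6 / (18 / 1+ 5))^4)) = -40017263 / 165240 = -242.18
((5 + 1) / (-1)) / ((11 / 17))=-102 / 11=-9.27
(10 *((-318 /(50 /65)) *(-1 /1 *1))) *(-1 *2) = -8268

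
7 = 7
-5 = -5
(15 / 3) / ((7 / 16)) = 80 / 7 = 11.43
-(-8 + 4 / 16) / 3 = 31 / 12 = 2.58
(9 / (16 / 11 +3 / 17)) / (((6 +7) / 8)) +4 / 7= 110108 / 27755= 3.97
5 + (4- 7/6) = 47/6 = 7.83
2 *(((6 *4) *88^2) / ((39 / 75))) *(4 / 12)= 3097600 / 13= 238276.92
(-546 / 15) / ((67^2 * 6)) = -91 / 67335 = -0.00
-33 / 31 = -1.06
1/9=0.11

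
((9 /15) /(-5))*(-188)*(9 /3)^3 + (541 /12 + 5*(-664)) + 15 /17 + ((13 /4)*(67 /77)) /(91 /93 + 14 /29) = -2060654059433 /773815350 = -2662.98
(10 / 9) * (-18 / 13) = -20 / 13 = -1.54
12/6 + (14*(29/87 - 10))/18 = -149/27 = -5.52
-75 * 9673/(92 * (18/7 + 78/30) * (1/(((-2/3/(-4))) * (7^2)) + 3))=-24395875/49956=-488.35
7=7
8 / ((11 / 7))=56 / 11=5.09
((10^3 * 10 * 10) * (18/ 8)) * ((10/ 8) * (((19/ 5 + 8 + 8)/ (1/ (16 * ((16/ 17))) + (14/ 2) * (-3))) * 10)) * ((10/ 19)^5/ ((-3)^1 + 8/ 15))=21384000000000000/ 490968338017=43554.74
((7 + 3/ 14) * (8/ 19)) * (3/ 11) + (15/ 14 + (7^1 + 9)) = 52375/ 2926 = 17.90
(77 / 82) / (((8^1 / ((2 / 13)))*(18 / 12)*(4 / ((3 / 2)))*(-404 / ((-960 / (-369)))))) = -385 / 13242918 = -0.00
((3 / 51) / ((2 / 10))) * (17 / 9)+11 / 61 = 404 / 549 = 0.74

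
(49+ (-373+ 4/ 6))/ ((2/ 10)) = -4850/ 3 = -1616.67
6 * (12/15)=24/5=4.80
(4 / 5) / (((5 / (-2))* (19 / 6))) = -48 / 475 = -0.10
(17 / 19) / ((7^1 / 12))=204 / 133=1.53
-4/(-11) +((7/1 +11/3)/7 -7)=-1181/231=-5.11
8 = 8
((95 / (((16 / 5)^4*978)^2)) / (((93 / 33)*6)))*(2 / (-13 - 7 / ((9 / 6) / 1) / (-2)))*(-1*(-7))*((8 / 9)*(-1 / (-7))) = -408203125 / 4584603329048346624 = -0.00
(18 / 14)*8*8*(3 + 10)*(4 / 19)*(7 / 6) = 4992 / 19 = 262.74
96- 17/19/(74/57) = 7053/74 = 95.31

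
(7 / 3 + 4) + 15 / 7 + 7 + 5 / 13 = 4330 / 273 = 15.86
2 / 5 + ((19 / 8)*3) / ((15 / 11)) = 45 / 8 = 5.62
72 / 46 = 36 / 23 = 1.57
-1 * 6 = -6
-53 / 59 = -0.90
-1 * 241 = -241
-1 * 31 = -31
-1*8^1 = -8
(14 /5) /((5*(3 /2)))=28 /75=0.37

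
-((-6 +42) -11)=-25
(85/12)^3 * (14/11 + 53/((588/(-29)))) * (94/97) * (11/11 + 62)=-29101.08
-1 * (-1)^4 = -1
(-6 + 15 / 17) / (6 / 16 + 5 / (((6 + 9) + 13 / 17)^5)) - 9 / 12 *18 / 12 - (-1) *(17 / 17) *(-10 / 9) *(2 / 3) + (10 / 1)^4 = 19008140350094862721 / 1903767275449656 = 9984.49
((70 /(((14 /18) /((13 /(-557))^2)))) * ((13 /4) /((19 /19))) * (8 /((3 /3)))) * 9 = 3559140 /310249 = 11.47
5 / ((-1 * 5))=-1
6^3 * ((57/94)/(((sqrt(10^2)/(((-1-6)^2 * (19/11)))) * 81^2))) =35378/209385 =0.17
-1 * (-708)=708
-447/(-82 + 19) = 149/21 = 7.10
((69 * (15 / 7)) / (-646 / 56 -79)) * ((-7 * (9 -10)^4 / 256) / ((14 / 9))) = 621 / 21632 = 0.03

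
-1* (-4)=4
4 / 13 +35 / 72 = 0.79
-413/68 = -6.07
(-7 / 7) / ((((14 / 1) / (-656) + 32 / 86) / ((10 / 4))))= -35260 / 4947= -7.13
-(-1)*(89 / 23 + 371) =8622 / 23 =374.87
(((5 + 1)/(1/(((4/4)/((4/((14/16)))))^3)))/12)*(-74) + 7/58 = -253351/950272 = -0.27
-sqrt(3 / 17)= -sqrt(51) / 17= -0.42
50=50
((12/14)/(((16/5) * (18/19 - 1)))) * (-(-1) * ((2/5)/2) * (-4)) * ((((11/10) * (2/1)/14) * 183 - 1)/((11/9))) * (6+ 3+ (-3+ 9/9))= 996759/1540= 647.25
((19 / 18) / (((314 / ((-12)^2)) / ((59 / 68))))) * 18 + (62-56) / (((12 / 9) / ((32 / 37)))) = 1130922 / 98753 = 11.45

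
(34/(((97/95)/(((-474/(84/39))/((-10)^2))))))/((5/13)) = -12937119/67900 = -190.53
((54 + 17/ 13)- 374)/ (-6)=1381/ 26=53.12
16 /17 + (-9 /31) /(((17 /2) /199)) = -3086 /527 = -5.86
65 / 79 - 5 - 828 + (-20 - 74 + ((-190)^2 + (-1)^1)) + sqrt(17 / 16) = sqrt(17) / 4 + 2778653 / 79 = 35173.85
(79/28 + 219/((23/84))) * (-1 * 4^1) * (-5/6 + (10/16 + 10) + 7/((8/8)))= -208312715/3864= -53911.16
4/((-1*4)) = -1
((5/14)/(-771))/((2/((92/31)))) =-115/167307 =-0.00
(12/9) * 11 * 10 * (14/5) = 1232/3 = 410.67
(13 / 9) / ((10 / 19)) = 247 / 90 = 2.74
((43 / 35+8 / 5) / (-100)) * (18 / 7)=-891 / 12250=-0.07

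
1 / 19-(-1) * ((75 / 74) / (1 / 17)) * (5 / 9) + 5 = 61687 / 4218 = 14.62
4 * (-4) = -16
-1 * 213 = -213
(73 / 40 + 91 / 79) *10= 9407 / 316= 29.77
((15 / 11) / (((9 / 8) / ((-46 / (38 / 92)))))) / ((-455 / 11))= 16928 / 5187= 3.26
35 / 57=0.61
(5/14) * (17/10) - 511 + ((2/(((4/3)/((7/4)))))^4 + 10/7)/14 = -203473449/401408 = -506.90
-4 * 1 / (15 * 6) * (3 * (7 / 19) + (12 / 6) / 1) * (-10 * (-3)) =-236 / 57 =-4.14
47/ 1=47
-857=-857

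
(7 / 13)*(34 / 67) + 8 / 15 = 10538 / 13065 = 0.81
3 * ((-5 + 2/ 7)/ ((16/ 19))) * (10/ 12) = -3135/ 224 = -14.00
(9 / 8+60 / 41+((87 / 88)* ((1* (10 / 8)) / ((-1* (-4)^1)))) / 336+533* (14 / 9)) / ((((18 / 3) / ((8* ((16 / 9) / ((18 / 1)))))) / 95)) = 4597667740255 / 441878976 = 10404.81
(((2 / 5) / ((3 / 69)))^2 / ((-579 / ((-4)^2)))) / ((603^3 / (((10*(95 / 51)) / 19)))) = -67712 / 6474417127083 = -0.00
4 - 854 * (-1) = 858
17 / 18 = 0.94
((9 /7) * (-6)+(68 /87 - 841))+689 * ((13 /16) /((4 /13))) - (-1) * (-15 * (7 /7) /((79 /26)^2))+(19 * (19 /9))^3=65504.65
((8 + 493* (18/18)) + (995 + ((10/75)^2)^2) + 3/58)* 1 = 1496.05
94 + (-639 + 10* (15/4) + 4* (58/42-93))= -36707/42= -873.98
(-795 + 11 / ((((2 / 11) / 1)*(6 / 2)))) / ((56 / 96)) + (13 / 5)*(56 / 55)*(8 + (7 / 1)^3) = -768254 / 1925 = -399.09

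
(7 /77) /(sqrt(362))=sqrt(362) /3982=0.00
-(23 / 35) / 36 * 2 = -23 / 630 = -0.04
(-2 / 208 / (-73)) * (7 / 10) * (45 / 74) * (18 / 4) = 567 / 2247232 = 0.00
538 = 538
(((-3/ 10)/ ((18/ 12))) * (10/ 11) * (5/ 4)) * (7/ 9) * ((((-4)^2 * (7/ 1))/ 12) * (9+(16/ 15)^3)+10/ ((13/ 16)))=-49586054/ 2606175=-19.03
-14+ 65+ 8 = 59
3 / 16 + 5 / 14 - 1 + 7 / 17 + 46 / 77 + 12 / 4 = 10633 / 2992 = 3.55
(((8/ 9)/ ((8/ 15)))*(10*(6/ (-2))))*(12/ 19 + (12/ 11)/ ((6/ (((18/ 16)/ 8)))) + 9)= -1614675/ 3344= -482.86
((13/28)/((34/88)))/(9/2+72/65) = 18590/86751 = 0.21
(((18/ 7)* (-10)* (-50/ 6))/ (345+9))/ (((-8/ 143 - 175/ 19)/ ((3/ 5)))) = -407550/ 10398101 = -0.04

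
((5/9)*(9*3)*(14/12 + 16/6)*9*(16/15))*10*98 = 540960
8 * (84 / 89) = 672 / 89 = 7.55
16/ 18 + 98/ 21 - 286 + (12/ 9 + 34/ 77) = -193118/ 693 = -278.67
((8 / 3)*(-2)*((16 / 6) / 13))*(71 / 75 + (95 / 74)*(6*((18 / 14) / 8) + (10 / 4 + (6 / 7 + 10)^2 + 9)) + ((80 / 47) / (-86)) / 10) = -5919104994224 / 32152240575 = -184.10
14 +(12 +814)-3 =837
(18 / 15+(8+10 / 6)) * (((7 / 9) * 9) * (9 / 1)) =3423 / 5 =684.60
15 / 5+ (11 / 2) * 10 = 58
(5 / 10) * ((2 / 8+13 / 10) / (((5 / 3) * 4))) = 0.12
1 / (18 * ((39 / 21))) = 0.03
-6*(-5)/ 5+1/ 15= 91/ 15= 6.07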